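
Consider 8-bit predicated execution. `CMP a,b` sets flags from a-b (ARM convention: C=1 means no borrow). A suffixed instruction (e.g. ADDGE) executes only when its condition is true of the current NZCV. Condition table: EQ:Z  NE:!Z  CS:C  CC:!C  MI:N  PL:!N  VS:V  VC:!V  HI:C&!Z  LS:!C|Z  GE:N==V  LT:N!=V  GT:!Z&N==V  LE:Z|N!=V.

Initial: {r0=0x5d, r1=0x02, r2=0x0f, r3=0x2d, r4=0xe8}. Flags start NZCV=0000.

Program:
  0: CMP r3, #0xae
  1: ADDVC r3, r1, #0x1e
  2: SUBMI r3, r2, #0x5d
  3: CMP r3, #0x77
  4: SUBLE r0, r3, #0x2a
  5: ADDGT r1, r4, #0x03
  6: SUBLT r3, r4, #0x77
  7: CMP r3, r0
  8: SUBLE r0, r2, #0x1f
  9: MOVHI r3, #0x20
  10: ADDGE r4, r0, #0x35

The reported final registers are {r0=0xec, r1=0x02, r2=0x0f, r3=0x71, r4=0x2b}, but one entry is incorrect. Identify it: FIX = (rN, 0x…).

[0] flags=0000 → (cmp)
[1] flags=0000 VC?T → r3=0x20
[2] flags=0000 MI?F → skip
[3] flags=1000 → (cmp)
[4] flags=1000 LE?T → r0=0xf6
[5] flags=1000 GT?F → skip
[6] flags=1000 LT?T → r3=0x71
[7] flags=0000 → (cmp)
[8] flags=0000 LE?F → skip
[9] flags=0000 HI?F → skip
[10] flags=0000 GE?T → r4=0x2b

FIX = (r0, 0xf6)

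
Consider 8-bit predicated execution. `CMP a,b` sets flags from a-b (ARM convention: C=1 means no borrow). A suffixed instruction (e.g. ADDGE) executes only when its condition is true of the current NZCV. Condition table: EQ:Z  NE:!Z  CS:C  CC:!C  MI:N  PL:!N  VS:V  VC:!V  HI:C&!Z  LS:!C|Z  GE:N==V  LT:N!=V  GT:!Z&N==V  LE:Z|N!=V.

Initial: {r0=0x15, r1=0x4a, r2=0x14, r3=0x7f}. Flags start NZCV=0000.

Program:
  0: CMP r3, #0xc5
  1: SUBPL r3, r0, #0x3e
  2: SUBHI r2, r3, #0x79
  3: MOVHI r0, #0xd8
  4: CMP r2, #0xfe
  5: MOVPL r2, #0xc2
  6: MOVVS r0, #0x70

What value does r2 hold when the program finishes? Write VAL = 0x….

0: ✓ CMP  NZCV=1001
1: · SUBPL
2: · SUBHI
3: · MOVHI
4: ✓ CMP  NZCV=0000
5: ✓ MOVPL  r2←0xc2
6: · MOVVS

VAL = 0xc2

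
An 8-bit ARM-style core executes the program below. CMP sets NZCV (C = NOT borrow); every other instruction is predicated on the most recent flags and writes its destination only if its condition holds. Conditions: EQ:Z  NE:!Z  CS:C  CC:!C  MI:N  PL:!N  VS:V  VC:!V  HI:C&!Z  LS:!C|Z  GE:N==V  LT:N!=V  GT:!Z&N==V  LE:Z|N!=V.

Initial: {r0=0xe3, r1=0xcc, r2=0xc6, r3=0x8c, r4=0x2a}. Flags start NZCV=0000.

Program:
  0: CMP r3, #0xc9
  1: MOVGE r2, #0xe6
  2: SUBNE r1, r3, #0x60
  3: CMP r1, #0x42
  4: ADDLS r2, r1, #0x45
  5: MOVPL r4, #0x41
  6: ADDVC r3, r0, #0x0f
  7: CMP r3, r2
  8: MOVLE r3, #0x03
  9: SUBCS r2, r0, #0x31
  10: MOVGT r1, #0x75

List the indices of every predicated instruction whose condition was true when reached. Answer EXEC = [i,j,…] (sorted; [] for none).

EXEC = [2,4,6,8,9]

[0] flags=1000 → (cmp)
[1] flags=1000 GE?F → skip
[2] flags=1000 NE?T → r1=0x2c
[3] flags=1000 → (cmp)
[4] flags=1000 LS?T → r2=0x71
[5] flags=1000 PL?F → skip
[6] flags=1000 VC?T → r3=0xf2
[7] flags=1010 → (cmp)
[8] flags=1010 LE?T → r3=0x03
[9] flags=1010 CS?T → r2=0xb2
[10] flags=1010 GT?F → skip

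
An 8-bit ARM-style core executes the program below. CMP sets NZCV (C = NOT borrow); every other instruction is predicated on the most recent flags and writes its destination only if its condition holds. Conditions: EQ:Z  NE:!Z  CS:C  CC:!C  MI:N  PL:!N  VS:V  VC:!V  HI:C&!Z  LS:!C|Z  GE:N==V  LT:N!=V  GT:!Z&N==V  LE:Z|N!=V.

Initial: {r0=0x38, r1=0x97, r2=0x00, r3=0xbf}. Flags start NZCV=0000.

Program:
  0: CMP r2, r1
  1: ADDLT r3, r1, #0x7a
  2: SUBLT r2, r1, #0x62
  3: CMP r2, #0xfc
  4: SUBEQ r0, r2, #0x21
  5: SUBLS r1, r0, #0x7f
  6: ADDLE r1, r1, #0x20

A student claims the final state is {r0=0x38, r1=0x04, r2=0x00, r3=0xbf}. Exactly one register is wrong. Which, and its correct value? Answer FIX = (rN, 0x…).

[0] flags=0000 → (cmp)
[1] flags=0000 LT?F → skip
[2] flags=0000 LT?F → skip
[3] flags=0000 → (cmp)
[4] flags=0000 EQ?F → skip
[5] flags=0000 LS?T → r1=0xb9
[6] flags=0000 LE?F → skip

FIX = (r1, 0xb9)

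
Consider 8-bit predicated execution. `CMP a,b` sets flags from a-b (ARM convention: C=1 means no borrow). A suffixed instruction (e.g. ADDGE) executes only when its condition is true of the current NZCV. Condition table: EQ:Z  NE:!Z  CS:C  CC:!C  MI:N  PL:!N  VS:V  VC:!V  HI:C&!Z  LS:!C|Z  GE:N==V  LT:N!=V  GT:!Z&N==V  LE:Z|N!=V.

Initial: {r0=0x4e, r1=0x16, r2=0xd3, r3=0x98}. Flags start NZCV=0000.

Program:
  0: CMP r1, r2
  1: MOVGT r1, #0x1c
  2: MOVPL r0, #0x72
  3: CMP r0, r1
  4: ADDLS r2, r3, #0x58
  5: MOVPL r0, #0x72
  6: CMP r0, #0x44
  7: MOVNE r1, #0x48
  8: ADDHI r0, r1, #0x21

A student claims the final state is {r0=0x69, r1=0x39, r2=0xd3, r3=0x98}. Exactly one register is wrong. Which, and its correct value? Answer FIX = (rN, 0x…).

FIX = (r1, 0x48)

0: ✓ CMP  NZCV=0000
1: ✓ MOVGT  r1←0x1c
2: ✓ MOVPL  r0←0x72
3: ✓ CMP  NZCV=0010
4: · ADDLS
5: ✓ MOVPL  r0←0x72
6: ✓ CMP  NZCV=0010
7: ✓ MOVNE  r1←0x48
8: ✓ ADDHI  r0←0x69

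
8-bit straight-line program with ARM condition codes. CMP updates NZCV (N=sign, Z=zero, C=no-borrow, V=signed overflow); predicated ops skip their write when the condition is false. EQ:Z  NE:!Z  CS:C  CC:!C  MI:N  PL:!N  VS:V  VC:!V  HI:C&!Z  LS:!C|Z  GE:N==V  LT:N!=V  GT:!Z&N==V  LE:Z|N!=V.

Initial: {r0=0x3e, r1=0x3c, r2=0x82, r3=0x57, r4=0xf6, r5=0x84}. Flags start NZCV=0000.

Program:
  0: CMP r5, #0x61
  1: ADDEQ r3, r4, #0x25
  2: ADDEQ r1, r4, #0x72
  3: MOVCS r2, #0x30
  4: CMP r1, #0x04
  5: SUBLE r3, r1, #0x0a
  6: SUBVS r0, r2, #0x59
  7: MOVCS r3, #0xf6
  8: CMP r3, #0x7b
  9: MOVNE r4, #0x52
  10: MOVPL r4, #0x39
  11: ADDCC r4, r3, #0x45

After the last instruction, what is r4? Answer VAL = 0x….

VAL = 0x39

0: ✓ CMP  NZCV=0011
1: · ADDEQ
2: · ADDEQ
3: ✓ MOVCS  r2←0x30
4: ✓ CMP  NZCV=0010
5: · SUBLE
6: · SUBVS
7: ✓ MOVCS  r3←0xf6
8: ✓ CMP  NZCV=0011
9: ✓ MOVNE  r4←0x52
10: ✓ MOVPL  r4←0x39
11: · ADDCC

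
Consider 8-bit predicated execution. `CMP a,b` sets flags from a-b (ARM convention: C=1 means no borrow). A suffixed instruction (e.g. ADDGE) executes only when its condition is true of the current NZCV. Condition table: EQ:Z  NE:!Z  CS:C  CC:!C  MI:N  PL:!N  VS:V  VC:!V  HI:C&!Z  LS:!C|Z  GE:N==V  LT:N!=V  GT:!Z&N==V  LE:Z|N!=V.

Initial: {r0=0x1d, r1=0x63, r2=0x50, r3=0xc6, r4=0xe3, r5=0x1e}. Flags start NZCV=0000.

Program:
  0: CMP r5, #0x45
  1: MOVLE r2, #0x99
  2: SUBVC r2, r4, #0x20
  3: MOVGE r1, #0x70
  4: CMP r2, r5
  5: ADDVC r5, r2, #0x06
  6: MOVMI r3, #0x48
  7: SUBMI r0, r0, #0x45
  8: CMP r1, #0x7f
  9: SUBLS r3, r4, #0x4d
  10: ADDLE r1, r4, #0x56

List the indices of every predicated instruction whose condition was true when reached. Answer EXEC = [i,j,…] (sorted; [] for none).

EXEC = [1,2,5,6,7,9,10]

0: ✓ CMP  NZCV=1000
1: ✓ MOVLE  r2←0x99
2: ✓ SUBVC  r2←0xc3
3: · MOVGE
4: ✓ CMP  NZCV=1010
5: ✓ ADDVC  r5←0xc9
6: ✓ MOVMI  r3←0x48
7: ✓ SUBMI  r0←0xd8
8: ✓ CMP  NZCV=1000
9: ✓ SUBLS  r3←0x96
10: ✓ ADDLE  r1←0x39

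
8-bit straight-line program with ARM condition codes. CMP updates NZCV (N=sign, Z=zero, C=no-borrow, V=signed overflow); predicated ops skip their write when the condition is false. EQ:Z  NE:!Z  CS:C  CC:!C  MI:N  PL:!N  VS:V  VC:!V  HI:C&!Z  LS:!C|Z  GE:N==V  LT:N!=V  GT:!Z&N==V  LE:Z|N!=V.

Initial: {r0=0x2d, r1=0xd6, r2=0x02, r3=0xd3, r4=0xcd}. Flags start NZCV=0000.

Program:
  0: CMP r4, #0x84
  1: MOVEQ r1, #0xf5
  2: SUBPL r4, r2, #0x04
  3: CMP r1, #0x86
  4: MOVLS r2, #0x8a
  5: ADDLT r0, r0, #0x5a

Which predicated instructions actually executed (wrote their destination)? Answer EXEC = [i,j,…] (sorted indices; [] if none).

0: ✓ CMP  NZCV=0010
1: · MOVEQ
2: ✓ SUBPL  r4←0xfe
3: ✓ CMP  NZCV=0010
4: · MOVLS
5: · ADDLT

EXEC = [2]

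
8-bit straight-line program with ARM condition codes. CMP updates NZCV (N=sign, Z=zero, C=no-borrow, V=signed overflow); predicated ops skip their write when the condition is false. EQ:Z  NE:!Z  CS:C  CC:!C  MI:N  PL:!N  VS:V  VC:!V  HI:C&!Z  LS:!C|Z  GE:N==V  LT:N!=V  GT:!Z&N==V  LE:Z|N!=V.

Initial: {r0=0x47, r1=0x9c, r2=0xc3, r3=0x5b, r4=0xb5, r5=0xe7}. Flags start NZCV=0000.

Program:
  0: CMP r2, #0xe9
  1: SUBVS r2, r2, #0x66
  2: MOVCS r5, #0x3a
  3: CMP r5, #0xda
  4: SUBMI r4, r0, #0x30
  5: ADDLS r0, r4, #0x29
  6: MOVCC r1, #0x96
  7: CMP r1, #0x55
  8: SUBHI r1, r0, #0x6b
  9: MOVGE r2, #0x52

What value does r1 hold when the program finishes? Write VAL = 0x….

VAL = 0xdc

0: ✓ CMP  NZCV=1000
1: · SUBVS
2: · MOVCS
3: ✓ CMP  NZCV=0010
4: · SUBMI
5: · ADDLS
6: · MOVCC
7: ✓ CMP  NZCV=0011
8: ✓ SUBHI  r1←0xdc
9: · MOVGE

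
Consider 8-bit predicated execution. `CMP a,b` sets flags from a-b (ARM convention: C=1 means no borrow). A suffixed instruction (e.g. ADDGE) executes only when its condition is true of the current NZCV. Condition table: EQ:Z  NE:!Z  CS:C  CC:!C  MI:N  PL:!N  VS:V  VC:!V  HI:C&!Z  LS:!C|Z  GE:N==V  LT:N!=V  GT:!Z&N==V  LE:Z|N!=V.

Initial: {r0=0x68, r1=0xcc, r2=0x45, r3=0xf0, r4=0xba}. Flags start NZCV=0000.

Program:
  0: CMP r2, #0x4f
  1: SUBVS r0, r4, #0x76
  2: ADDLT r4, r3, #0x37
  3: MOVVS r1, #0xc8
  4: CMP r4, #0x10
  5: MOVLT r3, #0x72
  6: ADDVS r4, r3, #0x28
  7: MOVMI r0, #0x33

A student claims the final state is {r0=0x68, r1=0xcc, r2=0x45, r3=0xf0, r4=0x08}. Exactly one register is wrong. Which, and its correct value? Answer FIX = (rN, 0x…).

FIX = (r4, 0x27)

[0] flags=1000 → (cmp)
[1] flags=1000 VS?F → skip
[2] flags=1000 LT?T → r4=0x27
[3] flags=1000 VS?F → skip
[4] flags=0010 → (cmp)
[5] flags=0010 LT?F → skip
[6] flags=0010 VS?F → skip
[7] flags=0010 MI?F → skip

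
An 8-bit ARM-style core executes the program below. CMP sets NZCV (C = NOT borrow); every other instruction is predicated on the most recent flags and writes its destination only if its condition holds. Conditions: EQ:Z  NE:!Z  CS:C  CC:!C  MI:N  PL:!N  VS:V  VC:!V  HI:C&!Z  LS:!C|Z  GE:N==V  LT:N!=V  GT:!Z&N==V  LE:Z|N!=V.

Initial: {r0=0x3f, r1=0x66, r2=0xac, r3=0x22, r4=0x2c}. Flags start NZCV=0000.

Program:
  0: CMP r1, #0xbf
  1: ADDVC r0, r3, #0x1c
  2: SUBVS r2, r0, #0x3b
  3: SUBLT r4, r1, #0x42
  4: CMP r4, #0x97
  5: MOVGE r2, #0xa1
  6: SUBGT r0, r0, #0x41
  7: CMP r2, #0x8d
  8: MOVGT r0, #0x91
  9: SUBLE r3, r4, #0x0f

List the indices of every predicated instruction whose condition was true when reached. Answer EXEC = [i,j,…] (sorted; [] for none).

EXEC = [2,5,6,8]

0: ✓ CMP  NZCV=1001
1: · ADDVC
2: ✓ SUBVS  r2←0x04
3: · SUBLT
4: ✓ CMP  NZCV=1001
5: ✓ MOVGE  r2←0xa1
6: ✓ SUBGT  r0←0xfe
7: ✓ CMP  NZCV=0010
8: ✓ MOVGT  r0←0x91
9: · SUBLE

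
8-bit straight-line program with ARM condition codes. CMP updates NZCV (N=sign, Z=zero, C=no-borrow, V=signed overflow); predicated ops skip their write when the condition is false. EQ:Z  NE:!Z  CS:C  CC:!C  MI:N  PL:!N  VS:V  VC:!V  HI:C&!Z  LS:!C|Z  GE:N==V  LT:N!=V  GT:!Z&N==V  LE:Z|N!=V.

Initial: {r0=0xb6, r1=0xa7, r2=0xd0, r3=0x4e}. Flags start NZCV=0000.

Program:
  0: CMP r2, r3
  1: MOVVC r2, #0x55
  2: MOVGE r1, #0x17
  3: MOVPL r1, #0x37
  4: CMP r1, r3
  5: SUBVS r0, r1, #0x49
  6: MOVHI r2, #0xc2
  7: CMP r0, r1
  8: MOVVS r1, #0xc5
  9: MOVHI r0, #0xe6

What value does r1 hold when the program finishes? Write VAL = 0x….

0: ✓ CMP  NZCV=1010
1: ✓ MOVVC  r2←0x55
2: · MOVGE
3: · MOVPL
4: ✓ CMP  NZCV=0011
5: ✓ SUBVS  r0←0x5e
6: ✓ MOVHI  r2←0xc2
7: ✓ CMP  NZCV=1001
8: ✓ MOVVS  r1←0xc5
9: · MOVHI

VAL = 0xc5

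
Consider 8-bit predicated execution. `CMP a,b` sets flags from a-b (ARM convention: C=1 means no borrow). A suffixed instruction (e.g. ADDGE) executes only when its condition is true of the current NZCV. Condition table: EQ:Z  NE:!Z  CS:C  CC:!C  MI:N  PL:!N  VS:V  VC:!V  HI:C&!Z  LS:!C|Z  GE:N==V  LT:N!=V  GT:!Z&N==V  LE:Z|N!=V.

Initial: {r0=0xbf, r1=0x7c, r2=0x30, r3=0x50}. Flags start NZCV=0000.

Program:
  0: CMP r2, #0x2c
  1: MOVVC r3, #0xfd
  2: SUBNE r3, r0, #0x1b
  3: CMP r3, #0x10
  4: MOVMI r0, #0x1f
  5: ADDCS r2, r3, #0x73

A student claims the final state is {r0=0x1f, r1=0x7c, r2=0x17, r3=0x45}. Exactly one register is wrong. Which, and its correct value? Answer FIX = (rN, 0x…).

FIX = (r3, 0xa4)

[0] flags=0010 → (cmp)
[1] flags=0010 VC?T → r3=0xfd
[2] flags=0010 NE?T → r3=0xa4
[3] flags=1010 → (cmp)
[4] flags=1010 MI?T → r0=0x1f
[5] flags=1010 CS?T → r2=0x17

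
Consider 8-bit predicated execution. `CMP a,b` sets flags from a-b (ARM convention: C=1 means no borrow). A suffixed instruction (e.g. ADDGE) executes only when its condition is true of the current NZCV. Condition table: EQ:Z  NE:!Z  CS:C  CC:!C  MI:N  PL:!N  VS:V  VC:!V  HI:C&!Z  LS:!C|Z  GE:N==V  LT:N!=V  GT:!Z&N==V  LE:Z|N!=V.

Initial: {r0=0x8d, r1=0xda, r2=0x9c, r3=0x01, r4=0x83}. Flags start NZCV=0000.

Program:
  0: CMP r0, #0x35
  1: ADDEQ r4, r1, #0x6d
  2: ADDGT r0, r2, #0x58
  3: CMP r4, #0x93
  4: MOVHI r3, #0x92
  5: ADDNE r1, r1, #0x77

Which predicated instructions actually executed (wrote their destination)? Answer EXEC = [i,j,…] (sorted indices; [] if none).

EXEC = [5]

0: ✓ CMP  NZCV=0011
1: · ADDEQ
2: · ADDGT
3: ✓ CMP  NZCV=1000
4: · MOVHI
5: ✓ ADDNE  r1←0x51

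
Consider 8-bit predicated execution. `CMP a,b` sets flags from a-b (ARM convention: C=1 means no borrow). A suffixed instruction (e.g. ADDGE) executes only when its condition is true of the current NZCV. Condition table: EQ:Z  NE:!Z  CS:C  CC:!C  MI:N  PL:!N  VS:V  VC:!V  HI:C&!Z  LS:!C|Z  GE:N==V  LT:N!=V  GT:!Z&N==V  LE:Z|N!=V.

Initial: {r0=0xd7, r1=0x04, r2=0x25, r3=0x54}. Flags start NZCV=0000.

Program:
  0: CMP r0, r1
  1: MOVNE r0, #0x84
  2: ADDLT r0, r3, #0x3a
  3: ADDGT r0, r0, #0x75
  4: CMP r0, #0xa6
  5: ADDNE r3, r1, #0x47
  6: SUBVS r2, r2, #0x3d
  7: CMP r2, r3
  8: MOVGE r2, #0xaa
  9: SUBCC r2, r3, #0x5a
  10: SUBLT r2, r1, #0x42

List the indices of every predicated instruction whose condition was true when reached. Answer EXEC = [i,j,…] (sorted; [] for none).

EXEC = [1,2,5,9,10]

0: ✓ CMP  NZCV=1010
1: ✓ MOVNE  r0←0x84
2: ✓ ADDLT  r0←0x8e
3: · ADDGT
4: ✓ CMP  NZCV=1000
5: ✓ ADDNE  r3←0x4b
6: · SUBVS
7: ✓ CMP  NZCV=1000
8: · MOVGE
9: ✓ SUBCC  r2←0xf1
10: ✓ SUBLT  r2←0xc2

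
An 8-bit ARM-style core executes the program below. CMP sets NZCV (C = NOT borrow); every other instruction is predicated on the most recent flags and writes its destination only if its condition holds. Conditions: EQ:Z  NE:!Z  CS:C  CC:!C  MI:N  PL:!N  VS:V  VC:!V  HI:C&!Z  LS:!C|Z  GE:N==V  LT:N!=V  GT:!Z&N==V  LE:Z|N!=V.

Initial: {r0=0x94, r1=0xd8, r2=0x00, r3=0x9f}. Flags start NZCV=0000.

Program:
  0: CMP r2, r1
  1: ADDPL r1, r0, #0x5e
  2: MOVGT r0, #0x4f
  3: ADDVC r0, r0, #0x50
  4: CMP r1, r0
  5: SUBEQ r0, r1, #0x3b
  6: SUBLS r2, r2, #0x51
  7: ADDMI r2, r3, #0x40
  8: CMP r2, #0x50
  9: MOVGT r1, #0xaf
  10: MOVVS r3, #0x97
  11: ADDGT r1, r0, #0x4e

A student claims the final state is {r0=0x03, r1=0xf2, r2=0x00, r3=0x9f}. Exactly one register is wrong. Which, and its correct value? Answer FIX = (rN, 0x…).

FIX = (r0, 0x9f)

0: ✓ CMP  NZCV=0000
1: ✓ ADDPL  r1←0xf2
2: ✓ MOVGT  r0←0x4f
3: ✓ ADDVC  r0←0x9f
4: ✓ CMP  NZCV=0010
5: · SUBEQ
6: · SUBLS
7: · ADDMI
8: ✓ CMP  NZCV=1000
9: · MOVGT
10: · MOVVS
11: · ADDGT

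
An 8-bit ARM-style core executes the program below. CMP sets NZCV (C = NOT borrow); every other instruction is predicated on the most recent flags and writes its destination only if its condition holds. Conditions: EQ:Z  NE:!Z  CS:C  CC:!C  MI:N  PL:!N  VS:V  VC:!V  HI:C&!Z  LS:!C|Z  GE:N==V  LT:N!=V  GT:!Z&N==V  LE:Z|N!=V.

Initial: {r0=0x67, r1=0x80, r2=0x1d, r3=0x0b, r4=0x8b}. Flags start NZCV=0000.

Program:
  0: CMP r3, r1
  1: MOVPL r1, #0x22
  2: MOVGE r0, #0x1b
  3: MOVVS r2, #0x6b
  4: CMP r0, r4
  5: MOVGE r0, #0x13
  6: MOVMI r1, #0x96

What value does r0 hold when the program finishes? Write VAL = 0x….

[0] flags=1001 → (cmp)
[1] flags=1001 PL?F → skip
[2] flags=1001 GE?T → r0=0x1b
[3] flags=1001 VS?T → r2=0x6b
[4] flags=1001 → (cmp)
[5] flags=1001 GE?T → r0=0x13
[6] flags=1001 MI?T → r1=0x96

VAL = 0x13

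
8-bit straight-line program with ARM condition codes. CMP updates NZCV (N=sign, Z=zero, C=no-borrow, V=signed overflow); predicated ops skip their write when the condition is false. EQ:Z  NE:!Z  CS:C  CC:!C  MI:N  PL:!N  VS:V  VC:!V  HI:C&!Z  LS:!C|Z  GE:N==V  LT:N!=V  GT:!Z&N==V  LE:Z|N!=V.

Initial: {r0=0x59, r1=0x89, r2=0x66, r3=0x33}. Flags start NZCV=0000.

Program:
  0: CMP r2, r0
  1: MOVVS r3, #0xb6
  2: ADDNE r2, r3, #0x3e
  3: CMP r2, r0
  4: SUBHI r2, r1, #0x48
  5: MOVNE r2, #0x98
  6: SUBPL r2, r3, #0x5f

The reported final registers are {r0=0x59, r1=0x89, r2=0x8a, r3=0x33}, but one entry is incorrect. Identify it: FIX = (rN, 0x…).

[0] flags=0010 → (cmp)
[1] flags=0010 VS?F → skip
[2] flags=0010 NE?T → r2=0x71
[3] flags=0010 → (cmp)
[4] flags=0010 HI?T → r2=0x41
[5] flags=0010 NE?T → r2=0x98
[6] flags=0010 PL?T → r2=0xd4

FIX = (r2, 0xd4)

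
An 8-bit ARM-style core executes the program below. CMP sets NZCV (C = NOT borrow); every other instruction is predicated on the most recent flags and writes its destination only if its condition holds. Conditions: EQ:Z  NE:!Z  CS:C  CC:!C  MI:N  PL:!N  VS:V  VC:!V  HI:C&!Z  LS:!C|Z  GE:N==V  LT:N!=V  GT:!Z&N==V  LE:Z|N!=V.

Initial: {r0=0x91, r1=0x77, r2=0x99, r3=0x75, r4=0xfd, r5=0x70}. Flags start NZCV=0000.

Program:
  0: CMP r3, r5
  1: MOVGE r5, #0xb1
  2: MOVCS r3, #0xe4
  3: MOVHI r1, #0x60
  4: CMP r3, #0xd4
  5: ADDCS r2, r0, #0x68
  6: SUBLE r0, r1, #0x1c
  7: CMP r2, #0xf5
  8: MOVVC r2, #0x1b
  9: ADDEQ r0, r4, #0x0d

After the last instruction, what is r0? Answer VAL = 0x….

VAL = 0x91

[0] flags=0010 → (cmp)
[1] flags=0010 GE?T → r5=0xb1
[2] flags=0010 CS?T → r3=0xe4
[3] flags=0010 HI?T → r1=0x60
[4] flags=0010 → (cmp)
[5] flags=0010 CS?T → r2=0xf9
[6] flags=0010 LE?F → skip
[7] flags=0010 → (cmp)
[8] flags=0010 VC?T → r2=0x1b
[9] flags=0010 EQ?F → skip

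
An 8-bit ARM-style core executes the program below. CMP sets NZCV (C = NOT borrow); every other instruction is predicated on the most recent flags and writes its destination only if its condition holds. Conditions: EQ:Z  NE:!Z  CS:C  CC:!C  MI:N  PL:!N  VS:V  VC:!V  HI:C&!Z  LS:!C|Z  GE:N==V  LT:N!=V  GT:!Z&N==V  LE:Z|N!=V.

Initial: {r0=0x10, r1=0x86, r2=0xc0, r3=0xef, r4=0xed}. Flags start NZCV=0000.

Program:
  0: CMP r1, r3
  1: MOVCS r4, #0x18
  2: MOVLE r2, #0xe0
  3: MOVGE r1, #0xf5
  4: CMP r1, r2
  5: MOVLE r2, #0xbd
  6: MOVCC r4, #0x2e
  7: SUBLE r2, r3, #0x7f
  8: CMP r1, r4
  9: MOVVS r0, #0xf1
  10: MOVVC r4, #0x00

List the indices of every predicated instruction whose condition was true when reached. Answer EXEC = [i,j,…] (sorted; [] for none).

EXEC = [2,5,6,7,9]

[0] flags=1000 → (cmp)
[1] flags=1000 CS?F → skip
[2] flags=1000 LE?T → r2=0xe0
[3] flags=1000 GE?F → skip
[4] flags=1000 → (cmp)
[5] flags=1000 LE?T → r2=0xbd
[6] flags=1000 CC?T → r4=0x2e
[7] flags=1000 LE?T → r2=0x70
[8] flags=0011 → (cmp)
[9] flags=0011 VS?T → r0=0xf1
[10] flags=0011 VC?F → skip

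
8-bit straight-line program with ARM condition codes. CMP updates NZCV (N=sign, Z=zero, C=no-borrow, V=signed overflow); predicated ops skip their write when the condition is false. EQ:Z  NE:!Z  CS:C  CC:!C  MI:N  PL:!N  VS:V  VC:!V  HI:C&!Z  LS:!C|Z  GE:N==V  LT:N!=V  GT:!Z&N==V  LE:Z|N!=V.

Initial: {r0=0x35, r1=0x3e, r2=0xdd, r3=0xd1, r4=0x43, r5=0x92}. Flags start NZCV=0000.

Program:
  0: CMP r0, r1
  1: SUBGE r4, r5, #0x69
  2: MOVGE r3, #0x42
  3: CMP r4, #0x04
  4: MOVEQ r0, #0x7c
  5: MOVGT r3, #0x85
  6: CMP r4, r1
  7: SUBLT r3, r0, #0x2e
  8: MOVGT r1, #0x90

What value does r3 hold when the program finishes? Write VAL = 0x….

VAL = 0x85

[0] flags=1000 → (cmp)
[1] flags=1000 GE?F → skip
[2] flags=1000 GE?F → skip
[3] flags=0010 → (cmp)
[4] flags=0010 EQ?F → skip
[5] flags=0010 GT?T → r3=0x85
[6] flags=0010 → (cmp)
[7] flags=0010 LT?F → skip
[8] flags=0010 GT?T → r1=0x90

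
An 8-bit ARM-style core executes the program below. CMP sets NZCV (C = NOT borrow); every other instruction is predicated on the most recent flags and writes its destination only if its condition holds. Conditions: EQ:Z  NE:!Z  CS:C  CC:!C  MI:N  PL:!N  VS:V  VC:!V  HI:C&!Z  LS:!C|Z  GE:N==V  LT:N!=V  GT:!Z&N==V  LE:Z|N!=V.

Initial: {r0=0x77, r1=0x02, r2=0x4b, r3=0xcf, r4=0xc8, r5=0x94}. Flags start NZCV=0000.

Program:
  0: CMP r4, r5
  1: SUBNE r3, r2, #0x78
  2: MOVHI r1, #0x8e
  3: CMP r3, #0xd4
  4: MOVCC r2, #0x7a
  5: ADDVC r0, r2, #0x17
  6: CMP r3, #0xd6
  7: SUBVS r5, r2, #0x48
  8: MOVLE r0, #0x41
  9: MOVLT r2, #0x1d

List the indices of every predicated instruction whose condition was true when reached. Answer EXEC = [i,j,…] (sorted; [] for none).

[0] flags=0010 → (cmp)
[1] flags=0010 NE?T → r3=0xd3
[2] flags=0010 HI?T → r1=0x8e
[3] flags=1000 → (cmp)
[4] flags=1000 CC?T → r2=0x7a
[5] flags=1000 VC?T → r0=0x91
[6] flags=1000 → (cmp)
[7] flags=1000 VS?F → skip
[8] flags=1000 LE?T → r0=0x41
[9] flags=1000 LT?T → r2=0x1d

EXEC = [1,2,4,5,8,9]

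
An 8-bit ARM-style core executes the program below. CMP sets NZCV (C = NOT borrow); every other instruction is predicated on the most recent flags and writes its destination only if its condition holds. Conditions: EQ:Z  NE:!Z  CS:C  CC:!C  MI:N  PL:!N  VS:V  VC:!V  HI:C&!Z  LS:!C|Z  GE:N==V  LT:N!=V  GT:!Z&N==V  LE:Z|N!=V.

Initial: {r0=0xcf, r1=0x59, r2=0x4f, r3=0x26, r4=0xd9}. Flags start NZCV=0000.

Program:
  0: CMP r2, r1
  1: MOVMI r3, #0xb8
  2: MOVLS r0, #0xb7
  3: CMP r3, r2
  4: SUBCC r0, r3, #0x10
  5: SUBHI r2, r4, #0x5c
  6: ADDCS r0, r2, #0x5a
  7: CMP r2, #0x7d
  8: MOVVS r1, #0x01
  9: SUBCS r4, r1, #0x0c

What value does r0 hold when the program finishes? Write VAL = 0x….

VAL = 0xd7

0: ✓ CMP  NZCV=1000
1: ✓ MOVMI  r3←0xb8
2: ✓ MOVLS  r0←0xb7
3: ✓ CMP  NZCV=0011
4: · SUBCC
5: ✓ SUBHI  r2←0x7d
6: ✓ ADDCS  r0←0xd7
7: ✓ CMP  NZCV=0110
8: · MOVVS
9: ✓ SUBCS  r4←0x4d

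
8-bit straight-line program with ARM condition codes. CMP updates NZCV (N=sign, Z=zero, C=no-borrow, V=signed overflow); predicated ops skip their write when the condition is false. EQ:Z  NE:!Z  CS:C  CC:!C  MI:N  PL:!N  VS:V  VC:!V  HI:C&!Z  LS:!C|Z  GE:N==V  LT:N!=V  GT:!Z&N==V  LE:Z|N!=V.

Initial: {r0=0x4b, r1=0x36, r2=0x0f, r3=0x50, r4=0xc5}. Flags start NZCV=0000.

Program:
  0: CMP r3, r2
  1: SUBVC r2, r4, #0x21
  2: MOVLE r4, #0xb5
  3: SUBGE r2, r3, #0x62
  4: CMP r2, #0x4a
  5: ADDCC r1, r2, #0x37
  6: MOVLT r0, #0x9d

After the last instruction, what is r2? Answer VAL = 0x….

0: ✓ CMP  NZCV=0010
1: ✓ SUBVC  r2←0xa4
2: · MOVLE
3: ✓ SUBGE  r2←0xee
4: ✓ CMP  NZCV=1010
5: · ADDCC
6: ✓ MOVLT  r0←0x9d

VAL = 0xee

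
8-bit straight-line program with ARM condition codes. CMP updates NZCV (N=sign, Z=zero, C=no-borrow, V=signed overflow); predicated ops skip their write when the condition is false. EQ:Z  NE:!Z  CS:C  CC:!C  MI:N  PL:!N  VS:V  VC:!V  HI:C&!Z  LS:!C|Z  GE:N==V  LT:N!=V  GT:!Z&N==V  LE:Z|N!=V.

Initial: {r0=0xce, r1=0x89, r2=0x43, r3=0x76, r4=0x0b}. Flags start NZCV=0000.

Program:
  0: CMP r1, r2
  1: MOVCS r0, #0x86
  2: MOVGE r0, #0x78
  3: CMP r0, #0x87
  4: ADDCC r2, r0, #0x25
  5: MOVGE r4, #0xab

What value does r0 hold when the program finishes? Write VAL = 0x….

VAL = 0x86

0: ✓ CMP  NZCV=0011
1: ✓ MOVCS  r0←0x86
2: · MOVGE
3: ✓ CMP  NZCV=1000
4: ✓ ADDCC  r2←0xab
5: · MOVGE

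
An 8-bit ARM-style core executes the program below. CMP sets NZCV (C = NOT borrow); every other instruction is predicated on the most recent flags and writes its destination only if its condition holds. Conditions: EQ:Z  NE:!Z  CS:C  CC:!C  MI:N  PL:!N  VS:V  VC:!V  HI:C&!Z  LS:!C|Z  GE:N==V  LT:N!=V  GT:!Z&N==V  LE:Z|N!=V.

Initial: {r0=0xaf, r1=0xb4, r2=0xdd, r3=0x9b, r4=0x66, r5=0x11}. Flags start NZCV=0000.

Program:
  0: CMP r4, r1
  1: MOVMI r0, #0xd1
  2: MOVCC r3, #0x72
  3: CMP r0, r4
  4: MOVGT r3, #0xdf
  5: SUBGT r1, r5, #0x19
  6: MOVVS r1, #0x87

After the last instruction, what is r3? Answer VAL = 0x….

[0] flags=1001 → (cmp)
[1] flags=1001 MI?T → r0=0xd1
[2] flags=1001 CC?T → r3=0x72
[3] flags=0011 → (cmp)
[4] flags=0011 GT?F → skip
[5] flags=0011 GT?F → skip
[6] flags=0011 VS?T → r1=0x87

VAL = 0x72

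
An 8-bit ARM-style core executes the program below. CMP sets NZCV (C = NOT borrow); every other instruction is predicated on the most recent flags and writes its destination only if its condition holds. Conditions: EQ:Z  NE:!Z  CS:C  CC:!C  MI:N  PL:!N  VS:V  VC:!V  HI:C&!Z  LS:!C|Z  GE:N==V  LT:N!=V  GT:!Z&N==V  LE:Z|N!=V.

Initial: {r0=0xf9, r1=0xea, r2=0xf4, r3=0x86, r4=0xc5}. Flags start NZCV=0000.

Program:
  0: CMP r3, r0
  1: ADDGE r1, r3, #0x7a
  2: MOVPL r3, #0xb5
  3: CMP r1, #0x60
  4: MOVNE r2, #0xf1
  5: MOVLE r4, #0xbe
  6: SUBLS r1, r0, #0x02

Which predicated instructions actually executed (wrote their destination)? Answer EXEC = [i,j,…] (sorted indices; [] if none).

[0] flags=1000 → (cmp)
[1] flags=1000 GE?F → skip
[2] flags=1000 PL?F → skip
[3] flags=1010 → (cmp)
[4] flags=1010 NE?T → r2=0xf1
[5] flags=1010 LE?T → r4=0xbe
[6] flags=1010 LS?F → skip

EXEC = [4,5]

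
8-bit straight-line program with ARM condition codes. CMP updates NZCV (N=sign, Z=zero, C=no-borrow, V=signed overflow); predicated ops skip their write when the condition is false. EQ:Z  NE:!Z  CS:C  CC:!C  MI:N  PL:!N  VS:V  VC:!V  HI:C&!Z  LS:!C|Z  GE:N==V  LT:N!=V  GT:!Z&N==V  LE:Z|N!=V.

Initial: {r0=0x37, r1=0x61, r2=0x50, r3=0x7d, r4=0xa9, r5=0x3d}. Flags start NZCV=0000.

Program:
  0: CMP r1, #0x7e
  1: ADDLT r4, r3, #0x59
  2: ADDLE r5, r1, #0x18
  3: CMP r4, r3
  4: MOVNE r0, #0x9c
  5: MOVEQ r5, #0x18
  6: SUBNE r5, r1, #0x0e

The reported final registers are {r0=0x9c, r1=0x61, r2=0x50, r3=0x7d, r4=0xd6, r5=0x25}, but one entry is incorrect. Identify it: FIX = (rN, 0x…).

[0] flags=1000 → (cmp)
[1] flags=1000 LT?T → r4=0xd6
[2] flags=1000 LE?T → r5=0x79
[3] flags=0011 → (cmp)
[4] flags=0011 NE?T → r0=0x9c
[5] flags=0011 EQ?F → skip
[6] flags=0011 NE?T → r5=0x53

FIX = (r5, 0x53)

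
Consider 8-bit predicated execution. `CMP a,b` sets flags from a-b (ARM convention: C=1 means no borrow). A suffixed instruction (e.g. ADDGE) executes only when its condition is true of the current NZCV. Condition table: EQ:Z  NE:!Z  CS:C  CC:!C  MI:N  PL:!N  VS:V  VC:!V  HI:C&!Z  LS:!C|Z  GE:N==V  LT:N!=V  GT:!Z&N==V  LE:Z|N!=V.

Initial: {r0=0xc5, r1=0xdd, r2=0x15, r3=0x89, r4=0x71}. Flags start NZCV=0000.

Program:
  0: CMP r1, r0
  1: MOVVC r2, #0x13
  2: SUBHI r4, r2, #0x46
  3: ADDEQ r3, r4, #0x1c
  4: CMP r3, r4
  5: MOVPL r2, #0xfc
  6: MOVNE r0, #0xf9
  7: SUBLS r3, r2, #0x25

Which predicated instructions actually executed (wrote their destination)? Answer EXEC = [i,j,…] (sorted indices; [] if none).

[0] flags=0010 → (cmp)
[1] flags=0010 VC?T → r2=0x13
[2] flags=0010 HI?T → r4=0xcd
[3] flags=0010 EQ?F → skip
[4] flags=1000 → (cmp)
[5] flags=1000 PL?F → skip
[6] flags=1000 NE?T → r0=0xf9
[7] flags=1000 LS?T → r3=0xee

EXEC = [1,2,6,7]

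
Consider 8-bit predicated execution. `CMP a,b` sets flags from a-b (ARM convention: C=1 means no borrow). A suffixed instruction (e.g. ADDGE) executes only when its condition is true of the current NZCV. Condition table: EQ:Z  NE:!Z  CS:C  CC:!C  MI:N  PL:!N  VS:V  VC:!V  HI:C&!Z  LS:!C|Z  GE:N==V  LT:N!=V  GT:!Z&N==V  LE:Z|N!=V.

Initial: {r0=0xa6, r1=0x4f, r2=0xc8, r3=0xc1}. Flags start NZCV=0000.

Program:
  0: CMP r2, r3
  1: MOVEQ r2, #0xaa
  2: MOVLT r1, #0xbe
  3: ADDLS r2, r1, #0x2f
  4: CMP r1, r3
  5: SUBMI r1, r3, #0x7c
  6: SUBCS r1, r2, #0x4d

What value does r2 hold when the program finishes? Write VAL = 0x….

VAL = 0xc8

[0] flags=0010 → (cmp)
[1] flags=0010 EQ?F → skip
[2] flags=0010 LT?F → skip
[3] flags=0010 LS?F → skip
[4] flags=1001 → (cmp)
[5] flags=1001 MI?T → r1=0x45
[6] flags=1001 CS?F → skip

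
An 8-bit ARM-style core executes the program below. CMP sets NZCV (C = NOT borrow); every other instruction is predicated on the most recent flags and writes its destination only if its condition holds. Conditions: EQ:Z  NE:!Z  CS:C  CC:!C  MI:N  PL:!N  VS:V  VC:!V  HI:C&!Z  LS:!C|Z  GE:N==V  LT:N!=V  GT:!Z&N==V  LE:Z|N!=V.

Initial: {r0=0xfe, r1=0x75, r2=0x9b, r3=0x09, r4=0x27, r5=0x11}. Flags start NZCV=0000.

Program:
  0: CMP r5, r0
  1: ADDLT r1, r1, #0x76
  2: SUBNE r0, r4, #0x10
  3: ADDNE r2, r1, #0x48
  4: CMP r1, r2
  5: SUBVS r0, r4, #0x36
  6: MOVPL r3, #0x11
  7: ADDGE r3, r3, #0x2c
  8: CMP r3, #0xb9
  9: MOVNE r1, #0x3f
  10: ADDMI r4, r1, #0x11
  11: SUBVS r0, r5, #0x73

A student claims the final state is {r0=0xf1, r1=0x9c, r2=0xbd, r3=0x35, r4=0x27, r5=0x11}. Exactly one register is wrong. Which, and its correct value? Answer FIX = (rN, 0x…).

[0] flags=0000 → (cmp)
[1] flags=0000 LT?F → skip
[2] flags=0000 NE?T → r0=0x17
[3] flags=0000 NE?T → r2=0xbd
[4] flags=1001 → (cmp)
[5] flags=1001 VS?T → r0=0xf1
[6] flags=1001 PL?F → skip
[7] flags=1001 GE?T → r3=0x35
[8] flags=0000 → (cmp)
[9] flags=0000 NE?T → r1=0x3f
[10] flags=0000 MI?F → skip
[11] flags=0000 VS?F → skip

FIX = (r1, 0x3f)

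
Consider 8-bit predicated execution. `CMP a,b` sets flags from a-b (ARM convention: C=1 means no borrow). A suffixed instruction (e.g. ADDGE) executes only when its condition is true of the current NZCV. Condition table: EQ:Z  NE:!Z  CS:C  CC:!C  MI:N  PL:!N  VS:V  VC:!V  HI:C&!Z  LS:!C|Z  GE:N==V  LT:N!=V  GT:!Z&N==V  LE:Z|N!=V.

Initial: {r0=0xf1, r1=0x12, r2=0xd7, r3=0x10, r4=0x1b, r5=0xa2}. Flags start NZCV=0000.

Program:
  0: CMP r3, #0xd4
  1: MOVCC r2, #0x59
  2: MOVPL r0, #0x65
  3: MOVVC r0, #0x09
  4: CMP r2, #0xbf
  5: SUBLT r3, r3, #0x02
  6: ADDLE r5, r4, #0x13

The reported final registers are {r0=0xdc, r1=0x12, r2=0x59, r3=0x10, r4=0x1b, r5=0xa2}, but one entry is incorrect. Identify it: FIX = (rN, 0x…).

FIX = (r0, 0x09)

[0] flags=0000 → (cmp)
[1] flags=0000 CC?T → r2=0x59
[2] flags=0000 PL?T → r0=0x65
[3] flags=0000 VC?T → r0=0x09
[4] flags=1001 → (cmp)
[5] flags=1001 LT?F → skip
[6] flags=1001 LE?F → skip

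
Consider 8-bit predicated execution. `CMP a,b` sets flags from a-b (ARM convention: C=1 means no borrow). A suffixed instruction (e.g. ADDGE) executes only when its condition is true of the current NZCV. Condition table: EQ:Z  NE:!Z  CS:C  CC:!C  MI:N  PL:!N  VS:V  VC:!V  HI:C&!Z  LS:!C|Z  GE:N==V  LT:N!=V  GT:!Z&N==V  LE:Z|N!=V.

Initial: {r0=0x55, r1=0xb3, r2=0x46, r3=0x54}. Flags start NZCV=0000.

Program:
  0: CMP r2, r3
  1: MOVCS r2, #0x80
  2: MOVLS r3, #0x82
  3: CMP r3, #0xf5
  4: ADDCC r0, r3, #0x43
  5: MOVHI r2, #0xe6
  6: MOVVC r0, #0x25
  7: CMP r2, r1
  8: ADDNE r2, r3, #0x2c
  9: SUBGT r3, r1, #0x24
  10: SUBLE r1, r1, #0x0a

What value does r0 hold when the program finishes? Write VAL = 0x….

0: ✓ CMP  NZCV=1000
1: · MOVCS
2: ✓ MOVLS  r3←0x82
3: ✓ CMP  NZCV=1000
4: ✓ ADDCC  r0←0xc5
5: · MOVHI
6: ✓ MOVVC  r0←0x25
7: ✓ CMP  NZCV=1001
8: ✓ ADDNE  r2←0xae
9: ✓ SUBGT  r3←0x8f
10: · SUBLE

VAL = 0x25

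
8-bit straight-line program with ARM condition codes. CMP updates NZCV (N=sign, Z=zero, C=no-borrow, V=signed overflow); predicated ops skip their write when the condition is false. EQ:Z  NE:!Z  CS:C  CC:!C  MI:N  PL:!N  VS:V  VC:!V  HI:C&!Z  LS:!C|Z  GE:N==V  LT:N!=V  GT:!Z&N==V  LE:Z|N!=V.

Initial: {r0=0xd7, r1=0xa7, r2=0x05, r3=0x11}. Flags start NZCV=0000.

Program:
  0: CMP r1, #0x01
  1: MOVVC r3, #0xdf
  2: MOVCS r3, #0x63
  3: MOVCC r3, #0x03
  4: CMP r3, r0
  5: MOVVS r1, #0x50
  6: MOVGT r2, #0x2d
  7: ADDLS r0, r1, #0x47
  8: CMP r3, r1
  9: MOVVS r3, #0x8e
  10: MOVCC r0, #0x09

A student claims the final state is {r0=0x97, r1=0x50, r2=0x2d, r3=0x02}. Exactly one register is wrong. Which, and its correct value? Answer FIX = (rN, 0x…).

FIX = (r3, 0x63)

0: ✓ CMP  NZCV=1010
1: ✓ MOVVC  r3←0xdf
2: ✓ MOVCS  r3←0x63
3: · MOVCC
4: ✓ CMP  NZCV=1001
5: ✓ MOVVS  r1←0x50
6: ✓ MOVGT  r2←0x2d
7: ✓ ADDLS  r0←0x97
8: ✓ CMP  NZCV=0010
9: · MOVVS
10: · MOVCC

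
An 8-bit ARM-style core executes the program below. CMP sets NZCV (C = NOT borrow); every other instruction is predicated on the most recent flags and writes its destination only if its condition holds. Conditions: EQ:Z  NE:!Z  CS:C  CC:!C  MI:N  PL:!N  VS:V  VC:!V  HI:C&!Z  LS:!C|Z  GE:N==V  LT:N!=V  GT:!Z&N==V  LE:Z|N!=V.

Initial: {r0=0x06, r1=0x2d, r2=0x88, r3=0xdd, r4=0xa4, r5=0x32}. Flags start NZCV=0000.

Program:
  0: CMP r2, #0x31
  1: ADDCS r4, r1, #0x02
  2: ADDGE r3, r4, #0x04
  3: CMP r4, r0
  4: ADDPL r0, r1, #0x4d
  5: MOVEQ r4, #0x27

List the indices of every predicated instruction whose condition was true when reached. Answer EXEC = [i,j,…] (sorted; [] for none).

EXEC = [1,4]

[0] flags=0011 → (cmp)
[1] flags=0011 CS?T → r4=0x2f
[2] flags=0011 GE?F → skip
[3] flags=0010 → (cmp)
[4] flags=0010 PL?T → r0=0x7a
[5] flags=0010 EQ?F → skip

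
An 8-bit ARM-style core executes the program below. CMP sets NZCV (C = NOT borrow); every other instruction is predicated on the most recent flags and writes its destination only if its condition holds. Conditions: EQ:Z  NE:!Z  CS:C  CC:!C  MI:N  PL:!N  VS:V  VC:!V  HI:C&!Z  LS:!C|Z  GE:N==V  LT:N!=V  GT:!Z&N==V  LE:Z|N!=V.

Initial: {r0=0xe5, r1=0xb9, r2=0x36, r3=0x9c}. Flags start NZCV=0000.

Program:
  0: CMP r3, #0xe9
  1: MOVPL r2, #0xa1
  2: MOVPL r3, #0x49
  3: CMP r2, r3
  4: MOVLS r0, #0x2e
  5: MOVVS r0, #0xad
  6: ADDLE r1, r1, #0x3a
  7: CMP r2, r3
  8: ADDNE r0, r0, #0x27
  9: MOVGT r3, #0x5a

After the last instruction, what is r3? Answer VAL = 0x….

VAL = 0x5a

0: ✓ CMP  NZCV=1000
1: · MOVPL
2: · MOVPL
3: ✓ CMP  NZCV=1001
4: ✓ MOVLS  r0←0x2e
5: ✓ MOVVS  r0←0xad
6: · ADDLE
7: ✓ CMP  NZCV=1001
8: ✓ ADDNE  r0←0xd4
9: ✓ MOVGT  r3←0x5a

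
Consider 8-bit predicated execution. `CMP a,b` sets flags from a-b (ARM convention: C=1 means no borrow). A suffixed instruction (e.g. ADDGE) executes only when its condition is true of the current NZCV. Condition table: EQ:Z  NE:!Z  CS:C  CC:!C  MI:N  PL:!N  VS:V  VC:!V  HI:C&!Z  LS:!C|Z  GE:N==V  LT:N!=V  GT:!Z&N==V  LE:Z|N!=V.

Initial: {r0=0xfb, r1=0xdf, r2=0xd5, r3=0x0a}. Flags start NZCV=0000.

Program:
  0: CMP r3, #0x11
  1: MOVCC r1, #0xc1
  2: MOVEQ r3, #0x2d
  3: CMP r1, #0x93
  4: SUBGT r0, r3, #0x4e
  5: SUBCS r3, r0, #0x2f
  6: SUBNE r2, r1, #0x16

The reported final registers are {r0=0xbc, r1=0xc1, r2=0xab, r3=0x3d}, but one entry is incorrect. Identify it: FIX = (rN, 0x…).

FIX = (r3, 0x8d)

0: ✓ CMP  NZCV=1000
1: ✓ MOVCC  r1←0xc1
2: · MOVEQ
3: ✓ CMP  NZCV=0010
4: ✓ SUBGT  r0←0xbc
5: ✓ SUBCS  r3←0x8d
6: ✓ SUBNE  r2←0xab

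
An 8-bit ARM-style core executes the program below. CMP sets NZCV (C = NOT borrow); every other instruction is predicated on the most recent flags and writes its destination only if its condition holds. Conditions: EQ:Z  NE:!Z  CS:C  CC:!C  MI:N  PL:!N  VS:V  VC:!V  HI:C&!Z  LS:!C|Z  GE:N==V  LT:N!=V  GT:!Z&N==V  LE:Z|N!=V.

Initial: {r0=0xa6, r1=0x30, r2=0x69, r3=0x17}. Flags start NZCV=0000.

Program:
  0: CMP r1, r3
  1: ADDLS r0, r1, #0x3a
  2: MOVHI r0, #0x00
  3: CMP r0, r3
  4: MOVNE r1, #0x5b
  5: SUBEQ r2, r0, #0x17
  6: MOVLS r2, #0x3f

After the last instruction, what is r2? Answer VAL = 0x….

VAL = 0x3f

[0] flags=0010 → (cmp)
[1] flags=0010 LS?F → skip
[2] flags=0010 HI?T → r0=0x00
[3] flags=1000 → (cmp)
[4] flags=1000 NE?T → r1=0x5b
[5] flags=1000 EQ?F → skip
[6] flags=1000 LS?T → r2=0x3f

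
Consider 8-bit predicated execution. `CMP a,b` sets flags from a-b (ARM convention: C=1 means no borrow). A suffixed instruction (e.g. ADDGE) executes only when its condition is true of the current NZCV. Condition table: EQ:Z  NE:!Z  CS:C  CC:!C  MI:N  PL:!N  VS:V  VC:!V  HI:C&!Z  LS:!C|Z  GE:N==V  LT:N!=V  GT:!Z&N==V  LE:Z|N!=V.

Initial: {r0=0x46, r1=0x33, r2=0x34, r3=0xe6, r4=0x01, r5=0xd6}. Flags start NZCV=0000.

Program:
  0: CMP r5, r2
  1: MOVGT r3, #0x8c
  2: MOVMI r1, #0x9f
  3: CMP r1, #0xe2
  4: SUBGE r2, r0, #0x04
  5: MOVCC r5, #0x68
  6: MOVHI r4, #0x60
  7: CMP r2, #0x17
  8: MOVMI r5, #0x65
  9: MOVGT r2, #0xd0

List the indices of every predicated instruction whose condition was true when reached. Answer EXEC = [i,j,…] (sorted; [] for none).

[0] flags=1010 → (cmp)
[1] flags=1010 GT?F → skip
[2] flags=1010 MI?T → r1=0x9f
[3] flags=1000 → (cmp)
[4] flags=1000 GE?F → skip
[5] flags=1000 CC?T → r5=0x68
[6] flags=1000 HI?F → skip
[7] flags=0010 → (cmp)
[8] flags=0010 MI?F → skip
[9] flags=0010 GT?T → r2=0xd0

EXEC = [2,5,9]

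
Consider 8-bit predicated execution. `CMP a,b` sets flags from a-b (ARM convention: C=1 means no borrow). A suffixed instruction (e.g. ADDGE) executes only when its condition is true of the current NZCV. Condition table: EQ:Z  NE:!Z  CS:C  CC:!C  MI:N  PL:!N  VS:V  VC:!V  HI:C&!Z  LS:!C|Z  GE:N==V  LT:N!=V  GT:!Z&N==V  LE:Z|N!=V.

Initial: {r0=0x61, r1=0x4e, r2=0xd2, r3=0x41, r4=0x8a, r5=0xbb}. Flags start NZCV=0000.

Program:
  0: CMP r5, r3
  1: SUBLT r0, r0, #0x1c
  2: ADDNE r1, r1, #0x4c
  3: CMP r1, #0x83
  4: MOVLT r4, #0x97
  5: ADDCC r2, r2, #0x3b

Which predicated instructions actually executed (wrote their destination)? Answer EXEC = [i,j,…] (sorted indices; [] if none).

[0] flags=0011 → (cmp)
[1] flags=0011 LT?T → r0=0x45
[2] flags=0011 NE?T → r1=0x9a
[3] flags=0010 → (cmp)
[4] flags=0010 LT?F → skip
[5] flags=0010 CC?F → skip

EXEC = [1,2]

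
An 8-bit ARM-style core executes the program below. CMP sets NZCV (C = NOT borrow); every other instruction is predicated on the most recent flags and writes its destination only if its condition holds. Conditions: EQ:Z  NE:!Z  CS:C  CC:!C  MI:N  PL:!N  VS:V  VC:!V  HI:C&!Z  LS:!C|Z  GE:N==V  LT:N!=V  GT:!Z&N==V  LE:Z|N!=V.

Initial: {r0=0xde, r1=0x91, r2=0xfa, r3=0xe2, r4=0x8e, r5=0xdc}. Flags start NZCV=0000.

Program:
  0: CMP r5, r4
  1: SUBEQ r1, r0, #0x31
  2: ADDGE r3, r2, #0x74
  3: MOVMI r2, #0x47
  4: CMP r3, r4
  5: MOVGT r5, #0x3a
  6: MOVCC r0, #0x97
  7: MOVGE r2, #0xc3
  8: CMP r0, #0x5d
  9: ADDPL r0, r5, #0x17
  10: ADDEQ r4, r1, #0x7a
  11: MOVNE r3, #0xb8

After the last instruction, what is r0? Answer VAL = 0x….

VAL = 0x51

[0] flags=0010 → (cmp)
[1] flags=0010 EQ?F → skip
[2] flags=0010 GE?T → r3=0x6e
[3] flags=0010 MI?F → skip
[4] flags=1001 → (cmp)
[5] flags=1001 GT?T → r5=0x3a
[6] flags=1001 CC?T → r0=0x97
[7] flags=1001 GE?T → r2=0xc3
[8] flags=0011 → (cmp)
[9] flags=0011 PL?T → r0=0x51
[10] flags=0011 EQ?F → skip
[11] flags=0011 NE?T → r3=0xb8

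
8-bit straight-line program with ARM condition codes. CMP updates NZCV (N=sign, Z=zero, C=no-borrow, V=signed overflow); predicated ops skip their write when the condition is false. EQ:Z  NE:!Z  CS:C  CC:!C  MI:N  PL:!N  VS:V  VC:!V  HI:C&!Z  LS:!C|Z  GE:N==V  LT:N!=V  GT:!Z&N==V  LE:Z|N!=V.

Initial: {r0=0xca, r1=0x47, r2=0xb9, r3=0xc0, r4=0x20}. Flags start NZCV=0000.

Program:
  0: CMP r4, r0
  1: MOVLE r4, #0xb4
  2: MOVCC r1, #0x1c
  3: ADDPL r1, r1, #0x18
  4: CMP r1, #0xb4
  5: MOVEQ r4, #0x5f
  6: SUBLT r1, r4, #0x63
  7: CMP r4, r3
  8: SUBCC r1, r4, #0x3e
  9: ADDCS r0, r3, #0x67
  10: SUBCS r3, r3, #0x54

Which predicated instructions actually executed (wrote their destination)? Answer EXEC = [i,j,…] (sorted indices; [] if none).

EXEC = [2,3,8]

0: ✓ CMP  NZCV=0000
1: · MOVLE
2: ✓ MOVCC  r1←0x1c
3: ✓ ADDPL  r1←0x34
4: ✓ CMP  NZCV=1001
5: · MOVEQ
6: · SUBLT
7: ✓ CMP  NZCV=0000
8: ✓ SUBCC  r1←0xe2
9: · ADDCS
10: · SUBCS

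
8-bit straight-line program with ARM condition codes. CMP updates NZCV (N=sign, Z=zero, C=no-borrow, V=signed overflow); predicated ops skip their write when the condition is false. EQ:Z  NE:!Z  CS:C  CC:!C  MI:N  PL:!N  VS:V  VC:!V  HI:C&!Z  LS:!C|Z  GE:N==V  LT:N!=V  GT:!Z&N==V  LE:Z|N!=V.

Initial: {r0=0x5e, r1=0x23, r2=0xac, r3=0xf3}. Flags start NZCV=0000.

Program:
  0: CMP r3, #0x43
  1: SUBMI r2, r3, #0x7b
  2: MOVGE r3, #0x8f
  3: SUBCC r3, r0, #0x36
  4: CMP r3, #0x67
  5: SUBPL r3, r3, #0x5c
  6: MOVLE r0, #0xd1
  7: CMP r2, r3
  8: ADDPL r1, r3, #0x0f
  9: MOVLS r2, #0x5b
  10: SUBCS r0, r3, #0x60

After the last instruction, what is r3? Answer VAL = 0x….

[0] flags=1010 → (cmp)
[1] flags=1010 MI?T → r2=0x78
[2] flags=1010 GE?F → skip
[3] flags=1010 CC?F → skip
[4] flags=1010 → (cmp)
[5] flags=1010 PL?F → skip
[6] flags=1010 LE?T → r0=0xd1
[7] flags=1001 → (cmp)
[8] flags=1001 PL?F → skip
[9] flags=1001 LS?T → r2=0x5b
[10] flags=1001 CS?F → skip

VAL = 0xf3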